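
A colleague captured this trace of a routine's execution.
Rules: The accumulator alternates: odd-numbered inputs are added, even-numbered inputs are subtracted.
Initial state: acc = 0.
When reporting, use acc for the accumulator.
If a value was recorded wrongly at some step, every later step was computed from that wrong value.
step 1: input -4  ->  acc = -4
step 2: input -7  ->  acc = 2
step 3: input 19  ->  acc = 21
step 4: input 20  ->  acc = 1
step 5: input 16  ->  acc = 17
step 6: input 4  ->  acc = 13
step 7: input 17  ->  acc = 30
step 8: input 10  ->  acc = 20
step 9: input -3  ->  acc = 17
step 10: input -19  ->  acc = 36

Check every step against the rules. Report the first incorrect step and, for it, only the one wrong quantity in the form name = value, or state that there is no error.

1. acc = 0 + -4 = -4 (consistent with the trace)
2. acc = -4 - -7 = 3 (the entry is off here)
Step 2 is the first one off; corrected, acc = 3.

step 2, acc = 3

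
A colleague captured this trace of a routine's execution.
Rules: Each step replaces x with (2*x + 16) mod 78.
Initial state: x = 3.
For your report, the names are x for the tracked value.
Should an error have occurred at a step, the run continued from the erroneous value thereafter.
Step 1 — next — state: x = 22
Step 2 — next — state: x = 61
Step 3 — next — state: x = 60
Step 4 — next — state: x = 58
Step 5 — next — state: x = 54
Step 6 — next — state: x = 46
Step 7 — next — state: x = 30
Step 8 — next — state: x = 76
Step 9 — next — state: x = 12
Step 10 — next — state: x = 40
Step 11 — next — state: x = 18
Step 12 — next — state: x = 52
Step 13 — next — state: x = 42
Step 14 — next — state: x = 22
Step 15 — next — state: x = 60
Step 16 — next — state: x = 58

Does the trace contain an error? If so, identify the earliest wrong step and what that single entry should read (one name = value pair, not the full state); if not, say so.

Recomputing the run from the initial state:
step 1: x = 22
step 2: x = 60
step 3: x = 58
step 4: x = 54
step 5: x = 46
step 6: x = 30
step 7: x = 76
step 8: x = 12
step 9: x = 40
step 10: x = 18
step 11: x = 52
step 12: x = 42
step 13: x = 22
step 14: x = 60
step 15: x = 58
step 16: x = 54
The first disagreement with the trace is at step 2, where the value should be x = 60.

step 2, x = 60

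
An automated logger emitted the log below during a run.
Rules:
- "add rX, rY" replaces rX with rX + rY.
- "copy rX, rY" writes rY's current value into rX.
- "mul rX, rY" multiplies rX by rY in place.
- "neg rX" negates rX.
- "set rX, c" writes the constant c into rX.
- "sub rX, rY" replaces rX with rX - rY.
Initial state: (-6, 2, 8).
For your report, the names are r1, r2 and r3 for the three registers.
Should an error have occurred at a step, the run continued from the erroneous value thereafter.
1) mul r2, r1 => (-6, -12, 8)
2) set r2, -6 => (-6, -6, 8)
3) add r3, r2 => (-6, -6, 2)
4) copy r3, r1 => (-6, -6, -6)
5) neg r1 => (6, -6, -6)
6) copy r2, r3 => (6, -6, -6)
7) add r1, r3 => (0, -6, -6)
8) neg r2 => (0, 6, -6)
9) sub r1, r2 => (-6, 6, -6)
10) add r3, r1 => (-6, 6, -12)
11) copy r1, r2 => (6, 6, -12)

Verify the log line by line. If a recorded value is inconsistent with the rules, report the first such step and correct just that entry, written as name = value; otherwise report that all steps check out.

Step 1: r2 = 2 * -6 = -12 — no discrepancy.
Step 2: r2 = -6 — exactly as logged.
Step 3: r3 = 8 + -6 = 2 — no discrepancy.
Step 4: r3 = -6 — in agreement.
Step 5: r1 = -(-6) = 6 — checks out.
Step 6: r2 = -6 — same as recorded.
Step 7: r1 = 6 + -6 = 0 — confirmed correct.
Step 8: r2 = -(-6) = 6 — exactly as logged.
Step 9: r1 = 0 - 6 = -6 — checks out.
Step 10: r3 = -6 + -6 = -12 — confirmed correct.
Step 11: r1 = 6 — checks out.
Each recorded entry agrees with the recomputation.

no error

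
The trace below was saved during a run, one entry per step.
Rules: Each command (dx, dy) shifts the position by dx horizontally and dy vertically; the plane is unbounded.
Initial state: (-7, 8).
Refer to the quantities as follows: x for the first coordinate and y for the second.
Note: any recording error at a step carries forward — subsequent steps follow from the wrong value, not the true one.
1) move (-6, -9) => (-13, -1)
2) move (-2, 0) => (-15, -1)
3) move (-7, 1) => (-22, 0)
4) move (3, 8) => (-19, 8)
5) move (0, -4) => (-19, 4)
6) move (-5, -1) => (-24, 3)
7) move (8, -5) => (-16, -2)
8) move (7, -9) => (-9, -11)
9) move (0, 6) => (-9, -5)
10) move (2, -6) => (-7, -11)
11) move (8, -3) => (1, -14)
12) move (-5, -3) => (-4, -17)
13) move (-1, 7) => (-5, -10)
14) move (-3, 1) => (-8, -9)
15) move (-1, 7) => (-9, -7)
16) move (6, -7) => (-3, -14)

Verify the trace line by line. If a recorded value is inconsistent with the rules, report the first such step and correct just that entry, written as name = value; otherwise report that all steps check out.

1. x = -7 + (-6) = -13, y = 8 + (-9) = -1 (no discrepancy)
2. x = -13 + (-2) = -15, y = -1 + (0) = -1 (consistent with the trace)
3. x = -15 + (-7) = -22, y = -1 + (1) = 0 (in agreement)
4. x = -22 + (3) = -19, y = 0 + (8) = 8 (verified)
5. x = -19 + (0) = -19, y = 8 + (-4) = 4 (confirmed correct)
6. x = -19 + (-5) = -24, y = 4 + (-1) = 3 (in agreement)
7. x = -24 + (8) = -16, y = 3 + (-5) = -2 (in agreement)
8. x = -16 + (7) = -9, y = -2 + (-9) = -11 (in agreement)
9. x = -9 + (0) = -9, y = -11 + (6) = -5 (no discrepancy)
10. x = -9 + (2) = -7, y = -5 + (-6) = -11 (verified)
11. x = -7 + (8) = 1, y = -11 + (-3) = -14 (in agreement)
12. x = 1 + (-5) = -4, y = -14 + (-3) = -17 (matches)
13. x = -4 + (-1) = -5, y = -17 + (7) = -10 (confirmed correct)
14. x = -5 + (-3) = -8, y = -10 + (1) = -9 (consistent with the trace)
15. x = -8 + (-1) = -9, y = -9 + (7) = -2 (the entry is off here)
So the first discrepancy is step 15, where the right value is y = -2.

step 15, y = -2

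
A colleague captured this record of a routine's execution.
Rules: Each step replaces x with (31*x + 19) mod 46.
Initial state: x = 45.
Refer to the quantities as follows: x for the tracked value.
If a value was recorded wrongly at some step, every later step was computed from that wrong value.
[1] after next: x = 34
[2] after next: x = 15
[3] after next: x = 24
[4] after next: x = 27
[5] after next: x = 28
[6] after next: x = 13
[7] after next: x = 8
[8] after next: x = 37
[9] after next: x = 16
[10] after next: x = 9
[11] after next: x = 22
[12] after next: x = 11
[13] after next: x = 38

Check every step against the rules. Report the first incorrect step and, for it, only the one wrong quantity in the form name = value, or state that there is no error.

1. x = (31*45 + 19) mod 46 = 34 (no discrepancy)
2. x = (31*34 + 19) mod 46 = 15 (matches)
3. x = (31*15 + 19) mod 46 = 24 (confirmed correct)
4. x = (31*24 + 19) mod 46 = 27 (same as recorded)
5. x = (31*27 + 19) mod 46 = 28 (same as recorded)
6. x = (31*28 + 19) mod 46 = 13 (matches)
7. x = (31*13 + 19) mod 46 = 8 (exactly as logged)
8. x = (31*8 + 19) mod 46 = 37 (agrees with the record)
9. x = (31*37 + 19) mod 46 = 16 (verified)
10. x = (31*16 + 19) mod 46 = 9 (checks out)
11. x = (31*9 + 19) mod 46 = 22 (same as recorded)
12. x = (31*22 + 19) mod 46 = 11 (verified)
13. x = (31*11 + 19) mod 46 = 38 (exactly as logged)
Every step is consistent.

no error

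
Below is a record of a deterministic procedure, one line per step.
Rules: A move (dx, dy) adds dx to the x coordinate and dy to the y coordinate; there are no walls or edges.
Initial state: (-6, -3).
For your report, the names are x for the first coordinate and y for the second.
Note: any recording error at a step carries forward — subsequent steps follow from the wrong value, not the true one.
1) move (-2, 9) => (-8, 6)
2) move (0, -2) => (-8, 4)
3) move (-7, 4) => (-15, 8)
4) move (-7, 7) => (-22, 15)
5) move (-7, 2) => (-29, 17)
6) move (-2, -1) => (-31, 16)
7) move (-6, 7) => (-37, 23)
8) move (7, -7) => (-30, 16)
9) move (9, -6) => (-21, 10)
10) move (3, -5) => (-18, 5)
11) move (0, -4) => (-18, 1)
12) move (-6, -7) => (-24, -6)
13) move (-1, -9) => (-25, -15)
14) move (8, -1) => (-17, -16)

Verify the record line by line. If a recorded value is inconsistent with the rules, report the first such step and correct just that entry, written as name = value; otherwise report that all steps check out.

no error

step 1: x = -6 + (-2) = -8, y = -3 + (9) = 6 -> no discrepancy
step 2: x = -8 + (0) = -8, y = 6 + (-2) = 4 -> agrees with the record
step 3: x = -8 + (-7) = -15, y = 4 + (4) = 8 -> confirmed correct
step 4: x = -15 + (-7) = -22, y = 8 + (7) = 15 -> checks out
step 5: x = -22 + (-7) = -29, y = 15 + (2) = 17 -> exactly as logged
step 6: x = -29 + (-2) = -31, y = 17 + (-1) = 16 -> in agreement
step 7: x = -31 + (-6) = -37, y = 16 + (7) = 23 -> no discrepancy
step 8: x = -37 + (7) = -30, y = 23 + (-7) = 16 -> same as recorded
step 9: x = -30 + (9) = -21, y = 16 + (-6) = 10 -> agrees with the record
step 10: x = -21 + (3) = -18, y = 10 + (-5) = 5 -> confirmed correct
step 11: x = -18 + (0) = -18, y = 5 + (-4) = 1 -> exactly as logged
step 12: x = -18 + (-6) = -24, y = 1 + (-7) = -6 -> checks out
step 13: x = -24 + (-1) = -25, y = -6 + (-9) = -15 -> exactly as logged
step 14: x = -25 + (8) = -17, y = -15 + (-1) = -16 -> matches
All entries verified; no error found.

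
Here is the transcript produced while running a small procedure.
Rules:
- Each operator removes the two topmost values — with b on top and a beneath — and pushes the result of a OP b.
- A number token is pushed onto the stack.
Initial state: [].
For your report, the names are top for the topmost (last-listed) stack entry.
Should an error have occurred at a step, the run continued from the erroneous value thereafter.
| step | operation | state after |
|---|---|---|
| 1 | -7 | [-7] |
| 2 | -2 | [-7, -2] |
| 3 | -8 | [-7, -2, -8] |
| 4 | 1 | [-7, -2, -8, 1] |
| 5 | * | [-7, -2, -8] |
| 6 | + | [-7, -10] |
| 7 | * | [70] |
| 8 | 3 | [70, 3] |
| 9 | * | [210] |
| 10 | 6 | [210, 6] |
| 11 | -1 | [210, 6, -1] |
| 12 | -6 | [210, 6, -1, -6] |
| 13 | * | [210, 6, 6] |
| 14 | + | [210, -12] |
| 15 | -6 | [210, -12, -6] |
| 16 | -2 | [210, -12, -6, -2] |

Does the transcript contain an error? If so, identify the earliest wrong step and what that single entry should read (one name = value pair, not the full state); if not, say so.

Recomputing the run from the initial state:
step 1: [-7]
step 2: [-7, -2]
step 3: [-7, -2, -8]
step 4: [-7, -2, -8, 1]
step 5: [-7, -2, -8]
step 6: [-7, -10]
step 7: [70]
step 8: [70, 3]
step 9: [210]
step 10: [210, 6]
step 11: [210, 6, -1]
step 12: [210, 6, -1, -6]
step 13: [210, 6, 6]
step 14: [210, 12]
step 15: [210, 12, -6]
step 16: [210, 12, -6, -2]
The first disagreement with the transcript is at step 14, where the value should be top = 12.

step 14, top = 12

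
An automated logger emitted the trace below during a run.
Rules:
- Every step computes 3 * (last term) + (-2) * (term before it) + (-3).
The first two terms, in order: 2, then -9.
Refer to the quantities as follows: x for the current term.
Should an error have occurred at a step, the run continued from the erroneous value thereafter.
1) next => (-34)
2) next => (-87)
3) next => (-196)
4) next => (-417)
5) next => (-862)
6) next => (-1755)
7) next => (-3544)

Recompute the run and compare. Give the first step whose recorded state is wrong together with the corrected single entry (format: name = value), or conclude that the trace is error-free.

Recomputing the run from the initial state:
step 1: x = -34
step 2: x = -87
step 3: x = -196
step 4: x = -417
step 5: x = -862
step 6: x = -1755
step 7: x = -3544
This matches the trace at every step.

no error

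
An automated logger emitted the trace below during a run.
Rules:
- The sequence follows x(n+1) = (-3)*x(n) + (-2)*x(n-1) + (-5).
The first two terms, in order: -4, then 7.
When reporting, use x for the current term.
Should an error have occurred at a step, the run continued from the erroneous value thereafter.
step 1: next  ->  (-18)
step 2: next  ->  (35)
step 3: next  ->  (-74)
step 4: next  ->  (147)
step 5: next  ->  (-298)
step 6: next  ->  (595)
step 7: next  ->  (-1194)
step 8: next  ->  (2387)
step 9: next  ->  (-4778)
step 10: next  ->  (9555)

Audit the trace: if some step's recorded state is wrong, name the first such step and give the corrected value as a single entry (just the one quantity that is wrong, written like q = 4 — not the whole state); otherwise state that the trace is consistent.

no error

step 1: x = -3*(7) + (-2)*(-4) + (-5) = -18 -> verified
step 2: x = -3*(-18) + (-2)*(7) + (-5) = 35 -> confirmed correct
step 3: x = -3*(35) + (-2)*(-18) + (-5) = -74 -> exactly as logged
step 4: x = -3*(-74) + (-2)*(35) + (-5) = 147 -> same as recorded
step 5: x = -3*(147) + (-2)*(-74) + (-5) = -298 -> matches
step 6: x = -3*(-298) + (-2)*(147) + (-5) = 595 -> same as recorded
step 7: x = -3*(595) + (-2)*(-298) + (-5) = -1194 -> exactly as logged
step 8: x = -3*(-1194) + (-2)*(595) + (-5) = 2387 -> consistent with the trace
step 9: x = -3*(2387) + (-2)*(-1194) + (-5) = -4778 -> exactly as logged
step 10: x = -3*(-4778) + (-2)*(2387) + (-5) = 9555 -> verified
Each recorded entry agrees with the recomputation.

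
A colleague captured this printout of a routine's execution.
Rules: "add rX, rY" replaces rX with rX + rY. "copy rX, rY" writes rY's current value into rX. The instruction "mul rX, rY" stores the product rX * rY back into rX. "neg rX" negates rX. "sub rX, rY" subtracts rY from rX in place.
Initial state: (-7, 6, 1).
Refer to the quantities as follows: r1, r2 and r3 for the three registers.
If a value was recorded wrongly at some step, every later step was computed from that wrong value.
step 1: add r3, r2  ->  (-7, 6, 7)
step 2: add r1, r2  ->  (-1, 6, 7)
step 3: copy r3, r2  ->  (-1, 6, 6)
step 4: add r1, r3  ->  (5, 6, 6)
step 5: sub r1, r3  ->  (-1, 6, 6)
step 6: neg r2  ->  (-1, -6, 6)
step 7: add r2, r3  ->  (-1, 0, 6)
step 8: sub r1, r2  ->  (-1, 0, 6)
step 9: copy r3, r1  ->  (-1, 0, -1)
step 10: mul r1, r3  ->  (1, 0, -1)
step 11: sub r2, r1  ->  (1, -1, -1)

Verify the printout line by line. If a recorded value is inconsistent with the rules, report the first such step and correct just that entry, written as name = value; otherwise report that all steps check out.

Recomputing the run from the initial state:
step 1: r1 = -7, r2 = 6, r3 = 7
step 2: r1 = -1, r2 = 6, r3 = 7
step 3: r1 = -1, r2 = 6, r3 = 6
step 4: r1 = 5, r2 = 6, r3 = 6
step 5: r1 = -1, r2 = 6, r3 = 6
step 6: r1 = -1, r2 = -6, r3 = 6
step 7: r1 = -1, r2 = 0, r3 = 6
step 8: r1 = -1, r2 = 0, r3 = 6
step 9: r1 = -1, r2 = 0, r3 = -1
step 10: r1 = 1, r2 = 0, r3 = -1
step 11: r1 = 1, r2 = -1, r3 = -1
This matches the printout at every step.

no error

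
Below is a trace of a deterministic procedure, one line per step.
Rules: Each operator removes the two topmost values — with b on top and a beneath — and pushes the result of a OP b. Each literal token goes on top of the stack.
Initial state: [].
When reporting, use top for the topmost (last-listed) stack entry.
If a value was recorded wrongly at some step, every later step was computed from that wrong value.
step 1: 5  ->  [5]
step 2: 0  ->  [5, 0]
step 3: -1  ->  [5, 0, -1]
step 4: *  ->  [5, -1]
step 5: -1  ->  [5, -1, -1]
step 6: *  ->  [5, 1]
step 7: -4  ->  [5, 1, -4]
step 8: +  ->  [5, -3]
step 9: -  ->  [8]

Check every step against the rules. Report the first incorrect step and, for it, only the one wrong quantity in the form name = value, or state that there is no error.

step 4, top = 0

1. push 5: top = 5 (checks out)
2. push 0: top = 0 (in agreement)
3. push -1: top = -1 (same as recorded)
4. 0 * -1 = 0 (a discrepancy with the trace)
Conclusion: step 4 carries the first error; the entry should be top = 0.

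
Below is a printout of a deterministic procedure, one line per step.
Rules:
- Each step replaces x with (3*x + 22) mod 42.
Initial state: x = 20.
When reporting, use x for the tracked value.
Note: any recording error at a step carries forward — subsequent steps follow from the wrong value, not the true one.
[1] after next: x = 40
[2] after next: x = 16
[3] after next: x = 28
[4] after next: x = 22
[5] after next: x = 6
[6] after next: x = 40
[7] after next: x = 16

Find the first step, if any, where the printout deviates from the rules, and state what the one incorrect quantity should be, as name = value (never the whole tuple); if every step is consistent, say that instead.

step 5, x = 4

1. x = (3*20 + 22) mod 42 = 40 (verified)
2. x = (3*40 + 22) mod 42 = 16 (consistent with the printout)
3. x = (3*16 + 22) mod 42 = 28 (consistent with the printout)
4. x = (3*28 + 22) mod 42 = 22 (same as recorded)
5. x = (3*22 + 22) mod 42 = 4 (the recorded entry deviates here)
That makes step 5 the first incorrect line — x = 4 is what it should show.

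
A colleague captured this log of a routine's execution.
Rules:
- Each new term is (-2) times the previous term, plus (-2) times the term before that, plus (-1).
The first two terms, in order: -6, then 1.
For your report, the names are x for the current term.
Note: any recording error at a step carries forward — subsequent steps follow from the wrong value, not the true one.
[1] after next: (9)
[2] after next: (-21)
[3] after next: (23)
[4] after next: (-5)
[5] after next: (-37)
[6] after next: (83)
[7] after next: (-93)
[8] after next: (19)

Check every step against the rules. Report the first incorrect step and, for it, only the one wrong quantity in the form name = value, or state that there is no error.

Recomputing the run from the initial state:
step 1: x = 9
step 2: x = -21
step 3: x = 23
step 4: x = -5
step 5: x = -37
step 6: x = 83
step 7: x = -93
step 8: x = 19
This matches the log at every step.

no error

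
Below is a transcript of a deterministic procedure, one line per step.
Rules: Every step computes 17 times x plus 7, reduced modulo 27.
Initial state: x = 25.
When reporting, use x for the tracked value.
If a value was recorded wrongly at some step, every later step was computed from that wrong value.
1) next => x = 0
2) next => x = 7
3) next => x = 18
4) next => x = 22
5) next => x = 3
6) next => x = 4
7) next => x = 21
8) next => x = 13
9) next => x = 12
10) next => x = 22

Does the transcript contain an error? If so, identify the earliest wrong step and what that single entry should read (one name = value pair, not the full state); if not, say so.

step 4, x = 16

Step 1: x = (17*25 + 7) mod 27 = 0 — verified.
Step 2: x = (17*0 + 7) mod 27 = 7 — confirmed correct.
Step 3: x = (17*7 + 7) mod 27 = 18 — confirmed correct.
Step 4: x = (17*18 + 7) mod 27 = 16 — first mismatch against the transcript.
First incorrect step: 4; the correct value is x = 16.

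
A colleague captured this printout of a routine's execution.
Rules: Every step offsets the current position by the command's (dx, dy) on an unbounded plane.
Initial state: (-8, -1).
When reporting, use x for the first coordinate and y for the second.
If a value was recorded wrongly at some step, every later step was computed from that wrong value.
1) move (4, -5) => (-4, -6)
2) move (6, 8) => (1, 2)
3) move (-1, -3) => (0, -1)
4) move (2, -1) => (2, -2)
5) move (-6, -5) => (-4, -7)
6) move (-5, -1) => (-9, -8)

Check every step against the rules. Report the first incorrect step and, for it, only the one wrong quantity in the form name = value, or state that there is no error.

1. x = -8 + (4) = -4, y = -1 + (-5) = -6 (in agreement)
2. x = -4 + (6) = 2, y = -6 + (8) = 2 (a discrepancy with the printout)
First incorrect step: 2; the correct value is x = 2.

step 2, x = 2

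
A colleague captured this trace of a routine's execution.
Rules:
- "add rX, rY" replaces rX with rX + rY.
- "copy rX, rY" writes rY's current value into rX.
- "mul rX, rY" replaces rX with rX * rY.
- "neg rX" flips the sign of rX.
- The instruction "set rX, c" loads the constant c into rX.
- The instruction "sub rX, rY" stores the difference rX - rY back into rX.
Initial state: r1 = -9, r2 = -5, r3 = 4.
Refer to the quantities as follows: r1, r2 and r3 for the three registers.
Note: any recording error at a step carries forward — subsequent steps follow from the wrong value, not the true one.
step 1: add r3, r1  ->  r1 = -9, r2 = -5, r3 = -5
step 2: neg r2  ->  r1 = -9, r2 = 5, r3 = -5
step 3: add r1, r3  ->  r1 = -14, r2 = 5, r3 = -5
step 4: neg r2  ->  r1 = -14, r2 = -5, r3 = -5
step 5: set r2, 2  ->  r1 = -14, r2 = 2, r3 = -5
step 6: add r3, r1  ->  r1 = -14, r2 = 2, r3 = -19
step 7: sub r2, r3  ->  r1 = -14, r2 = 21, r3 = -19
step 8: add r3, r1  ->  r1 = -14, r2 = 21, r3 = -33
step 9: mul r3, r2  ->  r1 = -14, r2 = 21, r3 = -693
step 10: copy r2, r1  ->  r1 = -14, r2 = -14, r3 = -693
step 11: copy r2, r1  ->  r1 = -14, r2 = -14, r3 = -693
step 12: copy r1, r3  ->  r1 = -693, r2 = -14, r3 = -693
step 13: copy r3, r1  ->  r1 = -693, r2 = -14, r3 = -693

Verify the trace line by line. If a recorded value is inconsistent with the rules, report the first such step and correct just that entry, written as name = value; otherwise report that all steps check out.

Recomputing the run from the initial state:
step 1: r1 = -9, r2 = -5, r3 = -5
step 2: r1 = -9, r2 = 5, r3 = -5
step 3: r1 = -14, r2 = 5, r3 = -5
step 4: r1 = -14, r2 = -5, r3 = -5
step 5: r1 = -14, r2 = 2, r3 = -5
step 6: r1 = -14, r2 = 2, r3 = -19
step 7: r1 = -14, r2 = 21, r3 = -19
step 8: r1 = -14, r2 = 21, r3 = -33
step 9: r1 = -14, r2 = 21, r3 = -693
step 10: r1 = -14, r2 = -14, r3 = -693
step 11: r1 = -14, r2 = -14, r3 = -693
step 12: r1 = -693, r2 = -14, r3 = -693
step 13: r1 = -693, r2 = -14, r3 = -693
This matches the trace at every step.

no error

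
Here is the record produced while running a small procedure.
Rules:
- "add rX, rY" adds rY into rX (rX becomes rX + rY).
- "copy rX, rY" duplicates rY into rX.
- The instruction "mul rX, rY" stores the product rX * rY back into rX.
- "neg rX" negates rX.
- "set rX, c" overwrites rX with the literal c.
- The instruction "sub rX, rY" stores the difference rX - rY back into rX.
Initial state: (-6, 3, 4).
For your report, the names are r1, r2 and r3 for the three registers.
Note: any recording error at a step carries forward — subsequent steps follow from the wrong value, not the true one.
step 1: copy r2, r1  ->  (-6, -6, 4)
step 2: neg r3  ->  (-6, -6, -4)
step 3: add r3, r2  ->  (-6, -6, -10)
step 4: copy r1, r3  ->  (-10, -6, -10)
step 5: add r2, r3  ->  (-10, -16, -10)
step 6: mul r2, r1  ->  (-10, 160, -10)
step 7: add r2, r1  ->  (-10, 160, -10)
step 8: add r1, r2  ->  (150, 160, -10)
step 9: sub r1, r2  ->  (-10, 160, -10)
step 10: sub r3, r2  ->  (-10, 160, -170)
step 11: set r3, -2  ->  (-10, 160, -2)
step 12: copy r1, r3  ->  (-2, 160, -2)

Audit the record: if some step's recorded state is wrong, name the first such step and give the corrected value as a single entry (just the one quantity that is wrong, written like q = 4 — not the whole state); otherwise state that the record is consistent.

step 7, r2 = 150

Recomputing the run from the initial state:
step 1: r1 = -6, r2 = -6, r3 = 4
step 2: r1 = -6, r2 = -6, r3 = -4
step 3: r1 = -6, r2 = -6, r3 = -10
step 4: r1 = -10, r2 = -6, r3 = -10
step 5: r1 = -10, r2 = -16, r3 = -10
step 6: r1 = -10, r2 = 160, r3 = -10
step 7: r1 = -10, r2 = 150, r3 = -10
step 8: r1 = 140, r2 = 150, r3 = -10
step 9: r1 = -10, r2 = 150, r3 = -10
step 10: r1 = -10, r2 = 150, r3 = -160
step 11: r1 = -10, r2 = 150, r3 = -2
step 12: r1 = -2, r2 = 150, r3 = -2
The first disagreement with the record is at step 7, where the value should be r2 = 150.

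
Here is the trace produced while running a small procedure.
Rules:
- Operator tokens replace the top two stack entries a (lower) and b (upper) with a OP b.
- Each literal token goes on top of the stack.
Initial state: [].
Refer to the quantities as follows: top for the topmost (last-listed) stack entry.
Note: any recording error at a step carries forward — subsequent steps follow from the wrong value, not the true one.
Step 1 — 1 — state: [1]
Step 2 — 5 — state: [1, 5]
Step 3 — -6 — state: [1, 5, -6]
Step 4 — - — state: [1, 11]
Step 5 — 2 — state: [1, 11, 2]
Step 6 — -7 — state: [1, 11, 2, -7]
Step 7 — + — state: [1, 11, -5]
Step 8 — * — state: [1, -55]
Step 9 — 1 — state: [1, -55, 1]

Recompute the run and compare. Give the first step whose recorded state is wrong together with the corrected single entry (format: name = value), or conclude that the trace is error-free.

no error

step 1: push 1: top = 1 -> in agreement
step 2: push 5: top = 5 -> exactly as logged
step 3: push -6: top = -6 -> same as recorded
step 4: 5 - -6 = 11 -> verified
step 5: push 2: top = 2 -> no discrepancy
step 6: push -7: top = -7 -> matches
step 7: 2 + -7 = -5 -> confirmed correct
step 8: 11 * -5 = -55 -> in agreement
step 9: push 1: top = 1 -> matches
All steps check out; nothing to correct.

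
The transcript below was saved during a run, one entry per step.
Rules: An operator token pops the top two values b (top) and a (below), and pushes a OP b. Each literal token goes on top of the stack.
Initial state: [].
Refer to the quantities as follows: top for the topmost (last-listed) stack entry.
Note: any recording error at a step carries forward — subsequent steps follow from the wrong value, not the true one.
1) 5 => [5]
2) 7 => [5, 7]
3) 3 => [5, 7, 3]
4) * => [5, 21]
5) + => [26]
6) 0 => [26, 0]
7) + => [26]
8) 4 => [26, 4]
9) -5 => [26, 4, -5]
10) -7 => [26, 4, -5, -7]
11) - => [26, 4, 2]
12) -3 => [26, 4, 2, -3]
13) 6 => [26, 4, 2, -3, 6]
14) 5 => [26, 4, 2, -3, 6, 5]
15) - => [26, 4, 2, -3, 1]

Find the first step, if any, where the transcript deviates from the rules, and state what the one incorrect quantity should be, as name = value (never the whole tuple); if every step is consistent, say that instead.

no error

step 1: push 5: top = 5 -> verified
step 2: push 7: top = 7 -> same as recorded
step 3: push 3: top = 3 -> no discrepancy
step 4: 7 * 3 = 21 -> confirmed correct
step 5: 5 + 21 = 26 -> verified
step 6: push 0: top = 0 -> confirmed correct
step 7: 26 + 0 = 26 -> no discrepancy
step 8: push 4: top = 4 -> confirmed correct
step 9: push -5: top = -5 -> in agreement
step 10: push -7: top = -7 -> exactly as logged
step 11: -5 - -7 = 2 -> exactly as logged
step 12: push -3: top = -3 -> same as recorded
step 13: push 6: top = 6 -> confirmed correct
step 14: push 5: top = 5 -> in agreement
step 15: 6 - 5 = 1 -> in agreement
Every step is consistent.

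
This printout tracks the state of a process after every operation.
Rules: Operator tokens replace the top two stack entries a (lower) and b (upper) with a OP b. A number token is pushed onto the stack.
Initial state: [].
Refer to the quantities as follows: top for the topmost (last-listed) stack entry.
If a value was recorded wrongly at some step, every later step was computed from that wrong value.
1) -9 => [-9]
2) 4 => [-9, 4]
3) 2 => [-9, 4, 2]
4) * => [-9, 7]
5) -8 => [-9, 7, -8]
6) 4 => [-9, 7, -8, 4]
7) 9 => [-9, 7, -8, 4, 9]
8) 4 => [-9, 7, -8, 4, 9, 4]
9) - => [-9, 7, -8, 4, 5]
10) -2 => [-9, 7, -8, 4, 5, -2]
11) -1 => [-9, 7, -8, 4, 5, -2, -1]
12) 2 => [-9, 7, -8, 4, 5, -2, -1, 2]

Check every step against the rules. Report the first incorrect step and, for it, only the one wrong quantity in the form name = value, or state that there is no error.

Recomputing the run from the initial state:
step 1: [-9]
step 2: [-9, 4]
step 3: [-9, 4, 2]
step 4: [-9, 8]
step 5: [-9, 8, -8]
step 6: [-9, 8, -8, 4]
step 7: [-9, 8, -8, 4, 9]
step 8: [-9, 8, -8, 4, 9, 4]
step 9: [-9, 8, -8, 4, 5]
step 10: [-9, 8, -8, 4, 5, -2]
step 11: [-9, 8, -8, 4, 5, -2, -1]
step 12: [-9, 8, -8, 4, 5, -2, -1, 2]
The first disagreement with the printout is at step 4, where the value should be top = 8.

step 4, top = 8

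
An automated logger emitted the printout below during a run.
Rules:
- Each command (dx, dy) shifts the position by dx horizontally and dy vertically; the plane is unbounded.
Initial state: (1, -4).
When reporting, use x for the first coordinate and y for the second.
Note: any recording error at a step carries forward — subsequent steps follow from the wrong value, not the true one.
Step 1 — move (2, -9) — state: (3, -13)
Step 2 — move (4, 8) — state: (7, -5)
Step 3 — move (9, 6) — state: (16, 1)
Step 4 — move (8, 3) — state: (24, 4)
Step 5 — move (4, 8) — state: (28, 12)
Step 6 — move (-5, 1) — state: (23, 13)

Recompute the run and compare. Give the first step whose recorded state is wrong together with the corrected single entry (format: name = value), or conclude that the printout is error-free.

1. x = 1 + (2) = 3, y = -4 + (-9) = -13 (same as recorded)
2. x = 3 + (4) = 7, y = -13 + (8) = -5 (verified)
3. x = 7 + (9) = 16, y = -5 + (6) = 1 (no discrepancy)
4. x = 16 + (8) = 24, y = 1 + (3) = 4 (in agreement)
5. x = 24 + (4) = 28, y = 4 + (8) = 12 (agrees with the printout)
6. x = 28 + (-5) = 23, y = 12 + (1) = 13 (no discrepancy)
All entries verified; no error found.

no error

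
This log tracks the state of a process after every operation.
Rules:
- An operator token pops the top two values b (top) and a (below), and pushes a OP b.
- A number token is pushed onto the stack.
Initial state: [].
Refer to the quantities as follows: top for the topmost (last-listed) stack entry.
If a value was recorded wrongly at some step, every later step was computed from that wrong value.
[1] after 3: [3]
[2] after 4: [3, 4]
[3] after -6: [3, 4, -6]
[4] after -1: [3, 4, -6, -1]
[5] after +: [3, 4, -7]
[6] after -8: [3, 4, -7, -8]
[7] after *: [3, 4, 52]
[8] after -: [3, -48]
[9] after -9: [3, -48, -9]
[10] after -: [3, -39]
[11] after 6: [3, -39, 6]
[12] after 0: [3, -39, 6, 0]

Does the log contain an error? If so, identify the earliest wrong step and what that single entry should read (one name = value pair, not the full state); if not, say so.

step 7, top = 56

1. push 3: top = 3 (confirmed correct)
2. push 4: top = 4 (matches)
3. push -6: top = -6 (exactly as logged)
4. push -1: top = -1 (checks out)
5. -6 + -1 = -7 (matches)
6. push -8: top = -8 (no discrepancy)
7. -7 * -8 = 56 (the log has a different value)
So the first discrepancy is step 7, where the right value is top = 56.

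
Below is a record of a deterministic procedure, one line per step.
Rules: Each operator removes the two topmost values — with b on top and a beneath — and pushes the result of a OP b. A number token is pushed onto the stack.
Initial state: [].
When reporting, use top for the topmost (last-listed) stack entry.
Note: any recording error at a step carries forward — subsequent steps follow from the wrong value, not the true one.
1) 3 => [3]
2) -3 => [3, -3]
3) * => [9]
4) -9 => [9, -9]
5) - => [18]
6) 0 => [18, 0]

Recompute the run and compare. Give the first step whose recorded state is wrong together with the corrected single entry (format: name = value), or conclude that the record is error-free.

step 3, top = -9

Recomputing the run from the initial state:
step 1: [3]
step 2: [3, -3]
step 3: [-9]
step 4: [-9, -9]
step 5: [0]
step 6: [0, 0]
The first disagreement with the record is at step 3, where the value should be top = -9.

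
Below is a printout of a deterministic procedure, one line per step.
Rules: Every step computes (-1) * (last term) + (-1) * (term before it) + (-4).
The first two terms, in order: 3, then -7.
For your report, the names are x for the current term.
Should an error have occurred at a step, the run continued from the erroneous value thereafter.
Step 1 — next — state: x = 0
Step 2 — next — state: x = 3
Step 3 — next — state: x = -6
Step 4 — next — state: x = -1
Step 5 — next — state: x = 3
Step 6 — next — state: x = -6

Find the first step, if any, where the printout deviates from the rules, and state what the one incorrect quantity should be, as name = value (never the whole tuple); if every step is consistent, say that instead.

1. x = -1*(-7) + (-1)*(3) + (-4) = 0 (exactly as logged)
2. x = -1*(0) + (-1)*(-7) + (-4) = 3 (matches)
3. x = -1*(3) + (-1)*(0) + (-4) = -7 (a discrepancy with the printout)
The earliest wrong entry is at step 3: it should read x = -7.

step 3, x = -7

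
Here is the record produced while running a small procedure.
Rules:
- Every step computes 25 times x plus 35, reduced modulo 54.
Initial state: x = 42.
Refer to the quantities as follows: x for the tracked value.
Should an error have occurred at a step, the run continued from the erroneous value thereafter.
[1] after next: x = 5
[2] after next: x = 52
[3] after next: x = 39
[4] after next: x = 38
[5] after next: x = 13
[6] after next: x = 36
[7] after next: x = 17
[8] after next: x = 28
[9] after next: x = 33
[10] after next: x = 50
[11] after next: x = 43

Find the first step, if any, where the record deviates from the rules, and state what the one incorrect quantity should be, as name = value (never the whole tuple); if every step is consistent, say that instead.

no error

1. x = (25*42 + 35) mod 54 = 5 (matches)
2. x = (25*5 + 35) mod 54 = 52 (same as recorded)
3. x = (25*52 + 35) mod 54 = 39 (consistent with the record)
4. x = (25*39 + 35) mod 54 = 38 (no discrepancy)
5. x = (25*38 + 35) mod 54 = 13 (checks out)
6. x = (25*13 + 35) mod 54 = 36 (matches)
7. x = (25*36 + 35) mod 54 = 17 (no discrepancy)
8. x = (25*17 + 35) mod 54 = 28 (agrees with the record)
9. x = (25*28 + 35) mod 54 = 33 (confirmed correct)
10. x = (25*33 + 35) mod 54 = 50 (confirmed correct)
11. x = (25*50 + 35) mod 54 = 43 (matches)
The whole run recomputes cleanly — no discrepancies.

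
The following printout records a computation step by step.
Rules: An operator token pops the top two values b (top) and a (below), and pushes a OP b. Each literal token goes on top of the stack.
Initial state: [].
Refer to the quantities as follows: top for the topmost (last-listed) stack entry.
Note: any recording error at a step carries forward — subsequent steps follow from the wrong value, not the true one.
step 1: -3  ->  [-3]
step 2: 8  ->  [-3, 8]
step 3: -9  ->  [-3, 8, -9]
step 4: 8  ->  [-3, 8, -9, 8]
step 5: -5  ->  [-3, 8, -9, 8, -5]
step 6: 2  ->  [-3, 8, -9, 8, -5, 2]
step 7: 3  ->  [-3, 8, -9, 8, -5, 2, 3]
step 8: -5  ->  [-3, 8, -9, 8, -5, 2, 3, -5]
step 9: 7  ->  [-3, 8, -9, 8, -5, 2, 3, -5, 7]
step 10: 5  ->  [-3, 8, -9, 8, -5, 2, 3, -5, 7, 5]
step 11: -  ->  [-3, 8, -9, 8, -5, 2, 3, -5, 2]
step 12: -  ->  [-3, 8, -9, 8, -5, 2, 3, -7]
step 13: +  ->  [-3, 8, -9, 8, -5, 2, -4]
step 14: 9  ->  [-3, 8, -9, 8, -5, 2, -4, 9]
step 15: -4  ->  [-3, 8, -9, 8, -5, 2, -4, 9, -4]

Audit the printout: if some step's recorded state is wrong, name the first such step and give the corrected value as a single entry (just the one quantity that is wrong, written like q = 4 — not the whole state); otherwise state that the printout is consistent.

no error

Recomputing the run from the initial state:
step 1: [-3]
step 2: [-3, 8]
step 3: [-3, 8, -9]
step 4: [-3, 8, -9, 8]
step 5: [-3, 8, -9, 8, -5]
step 6: [-3, 8, -9, 8, -5, 2]
step 7: [-3, 8, -9, 8, -5, 2, 3]
step 8: [-3, 8, -9, 8, -5, 2, 3, -5]
step 9: [-3, 8, -9, 8, -5, 2, 3, -5, 7]
step 10: [-3, 8, -9, 8, -5, 2, 3, -5, 7, 5]
step 11: [-3, 8, -9, 8, -5, 2, 3, -5, 2]
step 12: [-3, 8, -9, 8, -5, 2, 3, -7]
step 13: [-3, 8, -9, 8, -5, 2, -4]
step 14: [-3, 8, -9, 8, -5, 2, -4, 9]
step 15: [-3, 8, -9, 8, -5, 2, -4, 9, -4]
This matches the printout at every step.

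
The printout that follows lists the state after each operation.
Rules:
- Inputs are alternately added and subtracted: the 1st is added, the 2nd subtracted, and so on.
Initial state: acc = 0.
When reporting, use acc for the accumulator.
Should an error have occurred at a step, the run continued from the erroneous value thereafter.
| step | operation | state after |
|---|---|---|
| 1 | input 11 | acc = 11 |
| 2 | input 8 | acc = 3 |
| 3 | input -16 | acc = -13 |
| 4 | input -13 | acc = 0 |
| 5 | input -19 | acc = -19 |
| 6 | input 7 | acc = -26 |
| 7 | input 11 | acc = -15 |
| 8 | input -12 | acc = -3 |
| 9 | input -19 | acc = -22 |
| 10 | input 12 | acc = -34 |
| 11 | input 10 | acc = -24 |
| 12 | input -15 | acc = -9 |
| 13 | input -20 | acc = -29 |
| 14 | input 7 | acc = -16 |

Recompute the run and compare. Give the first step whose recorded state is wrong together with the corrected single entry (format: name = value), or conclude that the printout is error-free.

step 14, acc = -36

1. acc = 0 + 11 = 11 (in agreement)
2. acc = 11 - 8 = 3 (in agreement)
3. acc = 3 + -16 = -13 (consistent with the printout)
4. acc = -13 - -13 = 0 (exactly as logged)
5. acc = 0 + -19 = -19 (consistent with the printout)
6. acc = -19 - 7 = -26 (verified)
7. acc = -26 + 11 = -15 (in agreement)
8. acc = -15 - -12 = -3 (consistent with the printout)
9. acc = -3 + -19 = -22 (agrees with the printout)
10. acc = -22 - 12 = -34 (same as recorded)
11. acc = -34 + 10 = -24 (confirmed correct)
12. acc = -24 - -15 = -9 (in agreement)
13. acc = -9 + -20 = -29 (matches)
14. acc = -29 - 7 = -36 (a discrepancy with the printout)
Step 14 is the first one off; corrected, acc = -36.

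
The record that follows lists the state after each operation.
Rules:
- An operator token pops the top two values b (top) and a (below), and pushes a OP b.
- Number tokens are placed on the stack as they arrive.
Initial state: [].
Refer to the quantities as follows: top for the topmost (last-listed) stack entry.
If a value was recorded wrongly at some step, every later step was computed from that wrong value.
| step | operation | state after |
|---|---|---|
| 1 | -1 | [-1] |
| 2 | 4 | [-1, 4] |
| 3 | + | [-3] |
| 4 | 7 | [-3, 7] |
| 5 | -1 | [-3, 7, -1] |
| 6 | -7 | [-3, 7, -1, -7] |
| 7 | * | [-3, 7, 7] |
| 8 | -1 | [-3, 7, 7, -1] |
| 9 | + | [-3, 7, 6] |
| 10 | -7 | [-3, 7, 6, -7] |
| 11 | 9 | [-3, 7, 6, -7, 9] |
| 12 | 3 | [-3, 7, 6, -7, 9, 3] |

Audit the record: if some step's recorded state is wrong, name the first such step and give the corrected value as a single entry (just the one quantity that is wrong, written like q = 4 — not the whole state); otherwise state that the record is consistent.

step 3, top = 3

Step 1: push -1: top = -1 — confirmed correct.
Step 2: push 4: top = 4 — checks out.
Step 3: -1 + 4 = 3 — a discrepancy with the record.
First deviation found at step 3; the corrected entry is top = 3.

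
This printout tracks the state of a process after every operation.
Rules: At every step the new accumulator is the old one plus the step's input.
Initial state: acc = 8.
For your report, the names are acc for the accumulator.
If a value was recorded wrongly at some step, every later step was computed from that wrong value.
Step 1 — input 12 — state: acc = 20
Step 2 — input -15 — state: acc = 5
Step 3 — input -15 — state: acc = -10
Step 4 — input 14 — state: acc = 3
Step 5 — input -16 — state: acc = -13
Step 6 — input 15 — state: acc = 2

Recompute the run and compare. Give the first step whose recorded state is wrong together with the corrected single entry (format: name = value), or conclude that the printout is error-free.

step 4, acc = 4

Recomputing the run from the initial state:
step 1: acc = 20
step 2: acc = 5
step 3: acc = -10
step 4: acc = 4
step 5: acc = -12
step 6: acc = 3
The first disagreement with the printout is at step 4, where the value should be acc = 4.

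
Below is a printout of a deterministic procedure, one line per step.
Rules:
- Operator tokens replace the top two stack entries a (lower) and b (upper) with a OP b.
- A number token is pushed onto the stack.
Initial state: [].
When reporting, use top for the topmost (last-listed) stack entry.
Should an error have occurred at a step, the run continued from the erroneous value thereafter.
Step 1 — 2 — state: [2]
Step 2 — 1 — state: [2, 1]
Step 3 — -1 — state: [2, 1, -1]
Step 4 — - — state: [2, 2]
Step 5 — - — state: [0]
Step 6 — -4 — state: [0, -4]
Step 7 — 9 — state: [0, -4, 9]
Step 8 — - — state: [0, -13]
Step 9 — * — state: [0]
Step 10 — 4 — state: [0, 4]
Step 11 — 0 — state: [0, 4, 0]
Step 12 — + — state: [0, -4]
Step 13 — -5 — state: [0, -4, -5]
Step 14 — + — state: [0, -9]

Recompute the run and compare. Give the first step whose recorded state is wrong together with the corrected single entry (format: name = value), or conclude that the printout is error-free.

Step 1: push 2: top = 2 — same as recorded.
Step 2: push 1: top = 1 — agrees with the printout.
Step 3: push -1: top = -1 — in agreement.
Step 4: 1 - -1 = 2 — exactly as logged.
Step 5: 2 - 2 = 0 — confirmed correct.
Step 6: push -4: top = -4 — agrees with the printout.
Step 7: push 9: top = 9 — exactly as logged.
Step 8: -4 - 9 = -13 — verified.
Step 9: 0 * -13 = 0 — confirmed correct.
Step 10: push 4: top = 4 — confirmed correct.
Step 11: push 0: top = 0 — in agreement.
Step 12: 4 + 0 = 4 — the entry is off here.
First incorrect step: 12; the correct value is top = 4.

step 12, top = 4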